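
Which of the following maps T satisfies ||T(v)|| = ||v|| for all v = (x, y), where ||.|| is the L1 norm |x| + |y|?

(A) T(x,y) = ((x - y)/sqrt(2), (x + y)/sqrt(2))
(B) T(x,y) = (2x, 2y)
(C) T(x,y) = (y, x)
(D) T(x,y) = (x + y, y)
C

A transformation preserves a norm if ||T(v)|| = ||v|| for every v; a single vector where the norm changes rules an option out.

(A) T(x,y) = ((x - y)/sqrt(2), (x + y)/sqrt(2)): v = (1, 0) has norm |1| + |0| = 1, but T(v) = (sqrt(2)/2, sqrt(2)/2) has norm sqrt(2) -- not preserved.
(B) T(x,y) = (2x, 2y): v = (1, 0) has norm |1| + |0| = 1, but T(v) = (2, 0) has norm 2 -- not preserved.
(C) T(x,y) = (y, x): preserves the norm -- it only permutes the coordinates and/or flips signs, which leaves |x| + |y| unchanged.
(D) T(x,y) = (x + y, y): v = (0, 1) has norm |0| + |1| = 1, but T(v) = (1, 1) has norm 2 -- not preserved.

Therefore the answer is (C).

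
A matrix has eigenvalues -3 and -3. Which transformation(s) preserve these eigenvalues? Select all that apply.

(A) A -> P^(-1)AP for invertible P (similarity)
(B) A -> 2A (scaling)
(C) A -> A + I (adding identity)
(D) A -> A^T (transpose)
A and D

Eigenvalues are preserved by:
1. Similarity transformations: A -> P^(-1)AP (same characteristic polynomial)
2. Transpose: A^T has the same eigenvalues as A

Eigenvalues are NOT preserved by:
- Adding identity: eigenvalues become -3+1, -3+1
- Scaling: eigenvalues become -6, -6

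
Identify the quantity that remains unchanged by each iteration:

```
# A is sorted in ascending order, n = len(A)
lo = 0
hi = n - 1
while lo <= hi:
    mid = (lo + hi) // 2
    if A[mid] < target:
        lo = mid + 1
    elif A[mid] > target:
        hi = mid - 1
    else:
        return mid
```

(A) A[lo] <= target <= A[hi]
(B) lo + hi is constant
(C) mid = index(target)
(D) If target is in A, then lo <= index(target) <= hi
D

A loop invariant must hold before the first iteration and be re-established by every execution of the body.

(D) If target is in A, then lo <= index(target) <= hi: Before the loop [lo, hi] = [0, n-1] covers every index. When A[mid] < target, sortedness puts target strictly to the right of mid, so setting lo = mid + 1 keeps index(target) in [lo, hi]; symmetrically for hi = mid - 1. Hence 'if target is in A then lo <= index(target) <= hi' holds after every iteration, and when lo > hi it proves target is absent.

The other options fail:
(A) A[lo] <= target <= A[hi]: fails when target is not in A (e.g. target < A[0] already violates it before the loop), so it is not maintained in general.
(B) lo + hi is constant: each iteration moves exactly one of lo, hi, so lo + hi changes (e.g. 0 + (n-1) becomes (mid+1) + (n-1)).
(C) mid = index(target): mid is just the current probe; it equals index(target) only on the iteration that returns.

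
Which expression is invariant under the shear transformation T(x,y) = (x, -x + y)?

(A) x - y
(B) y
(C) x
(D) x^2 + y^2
C

Under the shear T(x,y) = (x, -x + y):
Substitute the transformed coordinates into each option and compare with the original:
(A) x - y  ->  (x) - (-x + y) = 2x - y   [differs from x - y: not invariant]
(B) y  ->  (-x + y) = -x + y   [differs from y: not invariant]
(C) x  ->  (x) = x   [equals x: invariant]
(D) x^2 + y^2  ->  (x)^2 + (-x + y)^2 = 2x^2 - 2xy + y^2   [differs from x^2 + y^2: not invariant]

Only option (C), x, is unchanged by the transformation.
A vertical shear moves points parallel to the y-axis, so the x-coordinate (and any function of x alone) is unchanged.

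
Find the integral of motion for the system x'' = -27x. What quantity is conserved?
E = (x')^2 + 27x^2

Multiply the equation by x':
x' * x'' = -27x * x'
The left side is d/dt[(x')^2/2] and the right side is d/dt[-27x^2/2], so
d/dt[(x')^2/2 + 27x^2/2] = 0, i.e. (x')^2/2 + 27x^2/2 = constant.
Multiplying by 2, the integral of motion is E = (x')^2 + 27x^2.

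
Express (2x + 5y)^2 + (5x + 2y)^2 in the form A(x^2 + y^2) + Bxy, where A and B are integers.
29(x^2 + y^2) + 40xy

Expanding: (2x + 5y)^2 = 4x^2 + 20xy + 25y^2
(5x + 2y)^2 = 25x^2 + 20xy + 4y^2
Sum = (4+25)(x^2+y^2) + 40xy = 29(x^2 + y^2) + 40xy
This is symmetric in x and y.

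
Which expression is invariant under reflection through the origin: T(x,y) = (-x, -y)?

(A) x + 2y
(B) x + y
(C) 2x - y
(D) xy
D

The map is reflection through the origin: T(x,y) = (-x, -y).
Substitute the transformed coordinates into each option and compare with the original:
(A) x + 2y  ->  (-x) + 2(-y) = -x - 2y   [differs from x + 2y: not invariant]
(B) x + y  ->  (-x) + (-y) = -x - y   [differs from x + y: not invariant]
(C) 2x - y  ->  2(-x) - (-y) = -2x + y   [differs from 2x - y: not invariant]
(D) xy  ->  (-x)(-y) = xy   [equals xy: invariant]

Only option (D), xy, is unchanged by the transformation.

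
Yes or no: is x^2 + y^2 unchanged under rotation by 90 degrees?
Yes

Applying rotation by 90 degrees: x' = x*cos(90 degrees) - y*sin(90 degrees) = -y, y' = x*sin(90 degrees) + y*cos(90 degrees) = x

Substituting into x^2 + y^2:
(-y)^2 + (x)^2
= x^2 + y^2

This equals the original expression x^2 + y^2, so it IS invariant.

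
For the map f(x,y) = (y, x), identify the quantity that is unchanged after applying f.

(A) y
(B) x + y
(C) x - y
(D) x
B

For f(x,y) = (y, x):
After applying f: x' = y, y' = x. So x' + y' = y + x = x + y.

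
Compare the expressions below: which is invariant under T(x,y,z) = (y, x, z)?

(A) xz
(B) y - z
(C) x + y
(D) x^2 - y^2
C

Apply T(x,y,z) = (y, x, z) to each option, i.e. replace (x, y, z) by the transformed coordinates.
Substitute the transformed coordinates into each option and compare with the original:
(A) xz  ->  (y)(z) = yz   [differs from xz: not invariant]
(B) y - z  ->  (x) - (z) = x - z   [differs from y - z: not invariant]
(C) x + y  ->  (y) + (x) = x + y   [equals x + y: invariant]
(D) x^2 - y^2  ->  (y)^2 - (x)^2 = -x^2 + y^2   [differs from x^2 - y^2: not invariant]

Only option (C), x + y, is unchanged by the transformation.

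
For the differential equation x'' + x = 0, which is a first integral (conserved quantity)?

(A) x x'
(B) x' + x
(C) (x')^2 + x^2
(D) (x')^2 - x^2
C

A first integral I satisfies dI/dt = 0 along every solution. Differentiate each option and use the equation of motion:
(A) d/dt[x x'] = (x')^2 + x x'' = (x')^2 - x^2, not identically 0
(B) d/dt[x' + x] = x'' + x' = -x + x', not identically 0
(C) d/dt[(x')^2 + x^2] = 2x'x'' + 2x x' = 2x'(-x) + 2x x' = 0
(D) d/dt[(x')^2 - x^2] = 2x'x'' - 2x x' = -4x x', not identically 0

Only (C) has zero time-derivative. So the energy-like quantity (x')^2 + x^2 is the first integral.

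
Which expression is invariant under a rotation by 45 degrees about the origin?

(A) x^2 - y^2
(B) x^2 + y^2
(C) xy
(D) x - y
B

A rotation by 45 degrees sends (x, y) to (sqrt(2)x/2 - sqrt(2)y/2, sqrt(2)x/2 + sqrt(2)y/2).
Substitute the transformed coordinates into each option and compare with the original:
(A) x^2 - y^2  ->  (sqrt(2)x/2 - sqrt(2)y/2)^2 - (sqrt(2)x/2 + sqrt(2)y/2)^2 = -2xy   [differs from x^2 - y^2: not invariant]
(B) x^2 + y^2  ->  (sqrt(2)x/2 - sqrt(2)y/2)^2 + (sqrt(2)x/2 + sqrt(2)y/2)^2 = x^2 + y^2   [equals x^2 + y^2: invariant]
(C) xy  ->  (sqrt(2)x/2 - sqrt(2)y/2)(sqrt(2)x/2 + sqrt(2)y/2) = x^2/2 - y^2/2   [differs from xy: not invariant]
(D) x - y  ->  (sqrt(2)x/2 - sqrt(2)y/2) - (sqrt(2)x/2 + sqrt(2)y/2) = -sqrt(2)y   [differs from x - y: not invariant]

Only option (B), x^2 + y^2, is unchanged by the transformation.
Geometrically, x^2 + y^2 is the squared distance from the origin, which every rotation about the origin preserves.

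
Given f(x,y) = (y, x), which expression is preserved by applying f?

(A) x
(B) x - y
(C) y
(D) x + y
D

For f(x,y) = (y, x):
After applying f: x' = y, y' = x. So x' + y' = y + x = x + y.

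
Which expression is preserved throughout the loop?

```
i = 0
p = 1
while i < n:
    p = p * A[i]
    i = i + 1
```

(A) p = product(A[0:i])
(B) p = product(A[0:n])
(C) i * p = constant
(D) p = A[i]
A

A loop invariant must hold before the first iteration and be re-established by every execution of the body.

(A) p = product(A[0:i]): Initially i = 0 and p = 1 = product of the empty slice A[0:0]. If p = product(A[0:i]) holds at the top of an iteration, the body sets p to product(A[0:i]) * A[i] = product(A[0:i+1]) and then i to i+1, so the property is restored. At exit i = n, giving p = product(A[0:n]).

The other options fail:
(B) p = product(A[0:n]): false before the loop (p = 1, not the full product) -- it only becomes true at exit.
(C) i * p = constant: initially i * p = 0, but after one iteration it is 1 * A[0], which is nonzero in general.
(D) p = A[i]: after the first iteration p = A[0] but i = 1; in general p is a product of several elements, not a single one.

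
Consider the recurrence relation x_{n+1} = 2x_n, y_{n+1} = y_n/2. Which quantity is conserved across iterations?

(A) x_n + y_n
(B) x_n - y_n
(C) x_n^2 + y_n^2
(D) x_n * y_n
D

For the recurrence x_{n+1} = 2x_n, y_{n+1} = y_n/2:

x_{n+1} * y_{n+1} = (2x_n) * (y_n/2) = x_n * y_n
The product is conserved.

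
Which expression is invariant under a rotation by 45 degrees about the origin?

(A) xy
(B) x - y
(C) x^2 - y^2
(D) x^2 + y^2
D

A rotation by 45 degrees sends (x, y) to (sqrt(2)x/2 - sqrt(2)y/2, sqrt(2)x/2 + sqrt(2)y/2).
Substitute the transformed coordinates into each option and compare with the original:
(A) xy  ->  (sqrt(2)x/2 - sqrt(2)y/2)(sqrt(2)x/2 + sqrt(2)y/2) = x^2/2 - y^2/2   [differs from xy: not invariant]
(B) x - y  ->  (sqrt(2)x/2 - sqrt(2)y/2) - (sqrt(2)x/2 + sqrt(2)y/2) = -sqrt(2)y   [differs from x - y: not invariant]
(C) x^2 - y^2  ->  (sqrt(2)x/2 - sqrt(2)y/2)^2 - (sqrt(2)x/2 + sqrt(2)y/2)^2 = -2xy   [differs from x^2 - y^2: not invariant]
(D) x^2 + y^2  ->  (sqrt(2)x/2 - sqrt(2)y/2)^2 + (sqrt(2)x/2 + sqrt(2)y/2)^2 = x^2 + y^2   [equals x^2 + y^2: invariant]

Only option (D), x^2 + y^2, is unchanged by the transformation.
Geometrically, x^2 + y^2 is the squared distance from the origin, which every rotation about the origin preserves.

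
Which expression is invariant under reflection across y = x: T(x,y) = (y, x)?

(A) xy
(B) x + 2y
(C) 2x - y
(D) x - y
A

The map is reflection across y = x: T(x,y) = (y, x).
Substitute the transformed coordinates into each option and compare with the original:
(A) xy  ->  (y)(x) = xy   [equals xy: invariant]
(B) x + 2y  ->  (y) + 2(x) = 2x + y   [differs from x + 2y: not invariant]
(C) 2x - y  ->  2(y) - (x) = -x + 2y   [differs from 2x - y: not invariant]
(D) x - y  ->  (y) - (x) = -x + y   [differs from x - y: not invariant]

Only option (A), xy, is unchanged by the transformation.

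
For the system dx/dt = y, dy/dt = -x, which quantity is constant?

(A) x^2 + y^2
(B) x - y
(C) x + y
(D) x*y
A

A first integral I satisfies dI/dt = 0 along every solution. Differentiate each option and use the equation of motion:
(A) d/dt[x^2 + y^2] = 2x*dx/dt + 2y*dy/dt = 2x*y + 2y*(-x) = 0
(B) d/dt[x - y] = y - (-x) = x + y, not identically 0
(C) d/dt[x + y] = y + (-x) = y - x, not identically 0
(D) d/dt[x*y] = (dx/dt)y + x(dy/dt) = y^2 - x^2, not identically 0

Only (A) has zero time-derivative. So x^2 + y^2 (the squared radius; trajectories are circles) is the conserved quantity.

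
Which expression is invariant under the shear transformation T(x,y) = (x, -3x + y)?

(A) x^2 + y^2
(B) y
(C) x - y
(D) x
D

Under the shear T(x,y) = (x, -3x + y):
Substitute the transformed coordinates into each option and compare with the original:
(A) x^2 + y^2  ->  (x)^2 + (-3x + y)^2 = 10x^2 - 6xy + y^2   [differs from x^2 + y^2: not invariant]
(B) y  ->  (-3x + y) = -3x + y   [differs from y: not invariant]
(C) x - y  ->  (x) - (-3x + y) = 4x - y   [differs from x - y: not invariant]
(D) x  ->  (x) = x   [equals x: invariant]

Only option (D), x, is unchanged by the transformation.
A vertical shear moves points parallel to the y-axis, so the x-coordinate (and any function of x alone) is unchanged.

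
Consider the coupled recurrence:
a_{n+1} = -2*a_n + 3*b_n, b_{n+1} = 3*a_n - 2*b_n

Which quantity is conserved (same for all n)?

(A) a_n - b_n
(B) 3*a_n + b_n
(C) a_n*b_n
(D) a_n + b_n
D

Replace a_n by a_{n+1} = -2*a_n + 3*b_n and b_n by b_{n+1} = 3*a_n - 2*b_n in each option and simplify:
(A) a_n - b_n  ->  (-2*a_n + 3*b_n) - (3*a_n - 2*b_n) = -5*a_n + 5*b_n   [not conserved]
(B) 3*a_n + b_n  ->  3*(-2*a_n + 3*b_n) + (3*a_n - 2*b_n) = -3*a_n + 7*b_n   [not conserved]
(C) a_n*b_n  ->  (-2*a_n + 3*b_n)*(3*a_n - 2*b_n) = -6*a_n^2 + 13*a_n*b_n - 6*b_n^2   [not conserved]
(D) a_n + b_n  ->  (-2*a_n + 3*b_n) + (3*a_n - 2*b_n) = a_n + b_n   [conserved]

Only (D) a_n + b_n returns to itself after one step, so it is the conserved quantity.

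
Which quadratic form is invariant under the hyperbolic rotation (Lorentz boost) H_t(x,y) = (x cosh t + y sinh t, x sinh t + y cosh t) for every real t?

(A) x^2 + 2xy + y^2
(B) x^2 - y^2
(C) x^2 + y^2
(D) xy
B

Write x' = x cosh t + y sinh t, y' = x sinh t + y cosh t and substitute into each option:
(A) x^2 + 2xy + y^2: (x' + y')^2 with x' + y' = (x + y)(cosh t + sinh t) = (x + y)e^t, so it becomes (x + y)^2 e^(2t)   [not invariant for t != 0]
(B) x^2 - y^2: (x cosh t + y sinh t)^2 - (x sinh t + y cosh t)^2 = x^2(cosh^2 t - sinh^2 t) + 2xy(cosh t sinh t - sinh t cosh t) + y^2(sinh^2 t - cosh^2 t) = x^2 - y^2   [invariant, using cosh^2 t - sinh^2 t = 1]
(C) x^2 + y^2: (x cosh t + y sinh t)^2 + (x sinh t + y cosh t)^2 = (x^2 + y^2)(cosh^2 t + sinh^2 t) + 4xy sinh t cosh t = (x^2 + y^2) cosh 2t + 2xy sinh 2t   [not invariant for t != 0]
(D) xy: (x cosh t + y sinh t)(x sinh t + y cosh t) = xy(cosh^2 t + sinh^2 t) + (x^2 + y^2) sinh t cosh t = xy cosh 2t + (x^2 + y^2)(sinh 2t)/2   [not invariant for t != 0]

Only (B) x^2 - y^2 is unchanged; it is the Minkowski form preserved by Lorentz boosts, just as x^2 + y^2 is preserved by ordinary rotations.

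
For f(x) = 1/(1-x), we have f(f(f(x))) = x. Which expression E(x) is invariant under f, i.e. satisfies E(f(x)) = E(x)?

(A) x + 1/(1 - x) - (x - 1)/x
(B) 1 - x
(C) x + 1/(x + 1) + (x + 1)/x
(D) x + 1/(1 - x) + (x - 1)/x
D

Replace x by f(x) = 1/(1 - x) in each option and simplify. As a quick numerical cross-check, also compare E(5) with E(f(5)) = E(-1/4).

(A) x + 1/(1 - x) - (x - 1)/x  ->  (1/(1 - x)) + 1/(1 - (1/(1 - x))) - ((1/(1 - x)) - 1)/(1/(1 - x)) = (x^2(1 - x) - x + (x - 1)^2)/(x(x - 1)); check: E(5) = 79/20 but E(-1/4) = -89/20.   [not invariant]
(B) 1 - x  ->  1 - (1/(1 - x)) = x/(x - 1); check: E(5) = -4 but E(-1/4) = 5/4.   [not invariant]
(C) x + 1/(x + 1) + (x + 1)/x  ->  (1/(1 - x)) + 1/((1/(1 - x)) + 1) + ((1/(1 - x)) + 1)/(1/(1 - x)) = (-x^3 + 6x^2 - 11x + 7)/(x^2 - 3x + 2); check: E(5) = 191/30 but E(-1/4) = -23/12.   [not invariant]
(D) x + 1/(1 - x) + (x - 1)/x  ->  (1/(1 - x)) + 1/(1 - (1/(1 - x))) + ((1/(1 - x)) - 1)/(1/(1 - x)), which simplifies back to x + 1/(1 - x) + (x - 1)/x; check: E(5) = 111/20, E(-1/4) = 111/20.   [invariant]

Only (D) is unchanged. Indeed f(f(x)) = 1/(1 - 1/(1-x)) = (1-x)/(-x) = (x-1)/x, so E(x) = x + f(x) + f(f(x)) is the sum over the whole 3-cycle; applying f just permutes the three terms cyclically (x -> f(x) -> f(f(x)) -> x), leaving the sum unchanged.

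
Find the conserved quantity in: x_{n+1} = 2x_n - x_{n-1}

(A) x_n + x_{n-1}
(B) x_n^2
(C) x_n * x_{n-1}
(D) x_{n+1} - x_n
D

For the recurrence x_{n+1} = 2x_n - x_{n-1}:

If x_{n+1} = 2x_n - x_{n-1}, then:
x_{n+1} - x_n = x_n - x_{n-1}
The first difference is constant throughout the sequence.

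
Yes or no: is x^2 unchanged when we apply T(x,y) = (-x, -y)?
Yes

Substitute T(x,y) = (-x, -y) into the expression and compare with the original.

Original: x^2
After applying T: (-x)^2 = x^2

This is identical to the original x^2, so the expression is invariant.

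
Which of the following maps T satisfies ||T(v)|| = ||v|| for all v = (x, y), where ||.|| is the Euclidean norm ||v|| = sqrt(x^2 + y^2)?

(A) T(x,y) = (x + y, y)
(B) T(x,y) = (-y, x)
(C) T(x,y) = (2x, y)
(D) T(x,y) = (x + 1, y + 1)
B

A transformation preserves a norm if ||T(v)|| = ||v|| for every v; a single vector where the norm changes rules an option out.

(A) T(x,y) = (x + y, y): v = (0, 1) has norm sqrt((0)^2 + (1)^2) = 1, but T(v) = (1, 1) has norm sqrt(2) -- not preserved.
(B) T(x,y) = (-y, x): preserves the norm -- it is an orthogonal map (a rotation/reflection), and (-y)^2 + (x)^2 simplifies to x^2 + y^2.
(C) T(x,y) = (2x, y): v = (1, 0) has norm sqrt((1)^2 + (0)^2) = 1, but T(v) = (2, 0) has norm 2 -- not preserved.
(D) T(x,y) = (x + 1, y + 1): v = (1, 0) has norm sqrt((1)^2 + (0)^2) = 1, but T(v) = (2, 1) has norm sqrt(5) -- not preserved.

Therefore the answer is (B).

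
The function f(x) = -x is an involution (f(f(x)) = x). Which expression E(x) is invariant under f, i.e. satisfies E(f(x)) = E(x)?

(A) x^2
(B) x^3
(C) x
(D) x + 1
A

Replace x by f(x) = -x in each option and simplify. As a quick numerical cross-check, also compare E(3) with E(f(3)) = E(-3).

(A) x^2  ->  (-x)^2, which simplifies back to x^2; check: E(3) = 9, E(-3) = 9.   [invariant]
(B) x^3  ->  (-x)^3 = -x^3; check: E(3) = 27 but E(-3) = -27.   [not invariant]
(C) x  ->  (-x) = -x; check: E(3) = 3 but E(-3) = -3.   [not invariant]
(D) x + 1  ->  (-x) + 1 = 1 - x; check: E(3) = 4 but E(-3) = -2.   [not invariant]

Only (A) is unchanged. E is symmetric under swapping x with f(x) = -x, which is exactly what an involution does.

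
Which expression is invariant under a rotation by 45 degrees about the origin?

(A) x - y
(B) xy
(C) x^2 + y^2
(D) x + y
C

A rotation by 45 degrees sends (x, y) to (sqrt(2)x/2 - sqrt(2)y/2, sqrt(2)x/2 + sqrt(2)y/2).
Substitute the transformed coordinates into each option and compare with the original:
(A) x - y  ->  (sqrt(2)x/2 - sqrt(2)y/2) - (sqrt(2)x/2 + sqrt(2)y/2) = -sqrt(2)y   [differs from x - y: not invariant]
(B) xy  ->  (sqrt(2)x/2 - sqrt(2)y/2)(sqrt(2)x/2 + sqrt(2)y/2) = x^2/2 - y^2/2   [differs from xy: not invariant]
(C) x^2 + y^2  ->  (sqrt(2)x/2 - sqrt(2)y/2)^2 + (sqrt(2)x/2 + sqrt(2)y/2)^2 = x^2 + y^2   [equals x^2 + y^2: invariant]
(D) x + y  ->  (sqrt(2)x/2 - sqrt(2)y/2) + (sqrt(2)x/2 + sqrt(2)y/2) = sqrt(2)x   [differs from x + y: not invariant]

Only option (C), x^2 + y^2, is unchanged by the transformation.
Geometrically, x^2 + y^2 is the squared distance from the origin, which every rotation about the origin preserves.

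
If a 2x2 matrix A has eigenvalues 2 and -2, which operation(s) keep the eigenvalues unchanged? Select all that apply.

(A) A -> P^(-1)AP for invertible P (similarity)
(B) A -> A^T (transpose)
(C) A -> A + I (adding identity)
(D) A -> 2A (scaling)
A and B

Eigenvalues are preserved by:
1. Similarity transformations: A -> P^(-1)AP (same characteristic polynomial)
2. Transpose: A^T has the same eigenvalues as A

Eigenvalues are NOT preserved by:
- Adding identity: eigenvalues become 2+1, -2+1
- Scaling: eigenvalues become 4, -4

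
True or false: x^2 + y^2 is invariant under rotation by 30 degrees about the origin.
True

Applying rotation by 30 degrees: x' = x*cos(30 degrees) - y*sin(30 degrees) = sqrt(3)x/2 - y/2, y' = x*sin(30 degrees) + y*cos(30 degrees) = x/2 + sqrt(3)y/2

Substituting into x^2 + y^2:
(sqrt(3)x/2 - y/2)^2 + (x/2 + sqrt(3)y/2)^2
= x^2 + y^2

This equals the original expression x^2 + y^2, so it IS invariant.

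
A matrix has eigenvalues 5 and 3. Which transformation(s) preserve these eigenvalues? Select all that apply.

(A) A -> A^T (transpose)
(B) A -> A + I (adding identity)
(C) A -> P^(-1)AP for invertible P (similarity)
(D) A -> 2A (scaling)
A and C

Eigenvalues are preserved by:
1. Similarity transformations: A -> P^(-1)AP (same characteristic polynomial)
2. Transpose: A^T has the same eigenvalues as A

Eigenvalues are NOT preserved by:
- Adding identity: eigenvalues become 5+1, 3+1
- Scaling: eigenvalues become 10, 6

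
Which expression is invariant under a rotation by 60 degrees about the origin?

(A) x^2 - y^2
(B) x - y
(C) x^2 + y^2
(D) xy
C

A rotation by 60 degrees sends (x, y) to (x/2 - sqrt(3)y/2, sqrt(3)x/2 + y/2).
Substitute the transformed coordinates into each option and compare with the original:
(A) x^2 - y^2  ->  (x/2 - sqrt(3)y/2)^2 - (sqrt(3)x/2 + y/2)^2 = -x^2/2 - sqrt(3)xy + y^2/2   [differs from x^2 - y^2: not invariant]
(B) x - y  ->  (x/2 - sqrt(3)y/2) - (sqrt(3)x/2 + y/2) = -sqrt(3)x/2 + x/2 - sqrt(3)y/2 - y/2   [differs from x - y: not invariant]
(C) x^2 + y^2  ->  (x/2 - sqrt(3)y/2)^2 + (sqrt(3)x/2 + y/2)^2 = x^2 + y^2   [equals x^2 + y^2: invariant]
(D) xy  ->  (x/2 - sqrt(3)y/2)(sqrt(3)x/2 + y/2) = sqrt(3)x^2/4 - xy/2 - sqrt(3)y^2/4   [differs from xy: not invariant]

Only option (C), x^2 + y^2, is unchanged by the transformation.
Geometrically, x^2 + y^2 is the squared distance from the origin, which every rotation about the origin preserves.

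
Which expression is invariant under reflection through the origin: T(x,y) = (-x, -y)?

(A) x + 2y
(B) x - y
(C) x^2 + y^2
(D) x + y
C

The map is reflection through the origin: T(x,y) = (-x, -y).
Substitute the transformed coordinates into each option and compare with the original:
(A) x + 2y  ->  (-x) + 2(-y) = -x - 2y   [differs from x + 2y: not invariant]
(B) x - y  ->  (-x) - (-y) = -x + y   [differs from x - y: not invariant]
(C) x^2 + y^2  ->  (-x)^2 + (-y)^2 = x^2 + y^2   [equals x^2 + y^2: invariant]
(D) x + y  ->  (-x) + (-y) = -x - y   [differs from x + y: not invariant]

Only option (C), x^2 + y^2, is unchanged by the transformation.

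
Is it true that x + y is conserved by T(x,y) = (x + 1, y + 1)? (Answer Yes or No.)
No

Substitute T(x,y) = (x + 1, y + 1) into the expression and compare with the original.

Original: x + y
After applying T: (x + 1) + (y + 1) = x + y + 2

This differs from the original x + y (difference: 2), so the expression is NOT invariant.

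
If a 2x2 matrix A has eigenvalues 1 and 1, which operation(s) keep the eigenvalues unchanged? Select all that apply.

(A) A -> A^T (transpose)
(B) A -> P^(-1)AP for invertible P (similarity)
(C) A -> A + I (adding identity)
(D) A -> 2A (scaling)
A and B

Eigenvalues are preserved by:
1. Similarity transformations: A -> P^(-1)AP (same characteristic polynomial)
2. Transpose: A^T has the same eigenvalues as A

Eigenvalues are NOT preserved by:
- Adding identity: eigenvalues become 1+1, 1+1
- Scaling: eigenvalues become 2, 2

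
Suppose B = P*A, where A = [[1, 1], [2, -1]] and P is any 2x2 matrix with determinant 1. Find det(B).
-3

By the multiplicative property of determinants, det(B) = det(P*A) = det(P) * det(A) = det(A),
so the determinant is invariant under multiplication by any determinant-1 matrix; we just need det(A).

det(A) = (1)(-1) - (1)(2) = -1 - 2 = -3

Therefore det(B) = 1 * (-3) = -3.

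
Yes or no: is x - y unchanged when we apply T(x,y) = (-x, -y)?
No

Substitute T(x,y) = (-x, -y) into the expression and compare with the original.

Original: x - y
After applying T: (-x) - (-y) = -x + y

This differs from the original x - y (difference: -2x + 2y), so the expression is NOT invariant.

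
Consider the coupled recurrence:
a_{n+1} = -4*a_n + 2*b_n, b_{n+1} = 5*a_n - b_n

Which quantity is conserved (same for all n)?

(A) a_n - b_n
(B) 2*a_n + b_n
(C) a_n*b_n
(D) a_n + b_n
D

Replace a_n by a_{n+1} = -4*a_n + 2*b_n and b_n by b_{n+1} = 5*a_n - b_n in each option and simplify:
(A) a_n - b_n  ->  (-4*a_n + 2*b_n) - (5*a_n - b_n) = -9*a_n + 3*b_n   [not conserved]
(B) 2*a_n + b_n  ->  2*(-4*a_n + 2*b_n) + (5*a_n - b_n) = -3*a_n + 3*b_n   [not conserved]
(C) a_n*b_n  ->  (-4*a_n + 2*b_n)*(5*a_n - b_n) = -20*a_n^2 + 14*a_n*b_n - 2*b_n^2   [not conserved]
(D) a_n + b_n  ->  (-4*a_n + 2*b_n) + (5*a_n - b_n) = a_n + b_n   [conserved]

Only (D) a_n + b_n returns to itself after one step, so it is the conserved quantity.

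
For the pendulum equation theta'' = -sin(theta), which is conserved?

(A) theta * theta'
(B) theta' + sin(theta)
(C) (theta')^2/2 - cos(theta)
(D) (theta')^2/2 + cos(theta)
C

A first integral I satisfies dI/dt = 0 along every solution. Differentiate each option and use the equation of motion:
(A) d/dt[theta * theta'] = (theta')^2 + theta theta'' = (theta')^2 - theta sin(theta), not identically 0
(B) d/dt[theta' + sin(theta)] = theta'' + cos(theta) theta' = -sin(theta) + theta' cos(theta), not identically 0
(C) d/dt[(theta')^2/2 - cos(theta)] = theta' theta'' + sin(theta) theta' = theta'(-sin(theta)) + theta' sin(theta) = 0
(D) d/dt[(theta')^2/2 + cos(theta)] = theta' theta'' - sin(theta) theta' = -2 theta' sin(theta), not identically 0

Only (C) has zero time-derivative. This is the total energy: kinetic (theta')^2/2 plus potential -cos(theta).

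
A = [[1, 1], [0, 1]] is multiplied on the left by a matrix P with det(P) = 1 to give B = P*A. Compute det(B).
1

By the multiplicative property of determinants, det(B) = det(P*A) = det(P) * det(A) = det(A),
so the determinant is invariant under multiplication by any determinant-1 matrix; we just need det(A).

det(A) = (1)(1) - (1)(0) = 1 - 0 = 1

Therefore det(B) = 1 * 1 = 1.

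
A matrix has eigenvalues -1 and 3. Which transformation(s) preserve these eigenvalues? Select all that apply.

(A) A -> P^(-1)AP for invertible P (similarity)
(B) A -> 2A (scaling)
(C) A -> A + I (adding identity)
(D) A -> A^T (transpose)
A and D

Eigenvalues are preserved by:
1. Similarity transformations: A -> P^(-1)AP (same characteristic polynomial)
2. Transpose: A^T has the same eigenvalues as A

Eigenvalues are NOT preserved by:
- Adding identity: eigenvalues become -1+1, 3+1
- Scaling: eigenvalues become -2, 6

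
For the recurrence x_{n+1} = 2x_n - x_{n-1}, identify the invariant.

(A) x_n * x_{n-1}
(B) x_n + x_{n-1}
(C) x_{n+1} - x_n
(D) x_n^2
C

For the recurrence x_{n+1} = 2x_n - x_{n-1}:

If x_{n+1} = 2x_n - x_{n-1}, then:
x_{n+1} - x_n = x_n - x_{n-1}
The first difference is constant throughout the sequence.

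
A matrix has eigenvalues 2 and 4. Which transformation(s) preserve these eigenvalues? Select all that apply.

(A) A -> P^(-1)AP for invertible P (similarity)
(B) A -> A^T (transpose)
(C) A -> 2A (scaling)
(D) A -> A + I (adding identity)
A and B

Eigenvalues are preserved by:
1. Similarity transformations: A -> P^(-1)AP (same characteristic polynomial)
2. Transpose: A^T has the same eigenvalues as A

Eigenvalues are NOT preserved by:
- Adding identity: eigenvalues become 2+1, 4+1
- Scaling: eigenvalues become 4, 8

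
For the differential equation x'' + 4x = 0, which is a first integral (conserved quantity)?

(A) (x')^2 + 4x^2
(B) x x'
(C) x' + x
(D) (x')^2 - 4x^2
A

A first integral I satisfies dI/dt = 0 along every solution. Differentiate each option and use the equation of motion:
(A) d/dt[(x')^2 + 4x^2] = 2x'x'' + 8x x' = 2x'(-4x) + 8x x' = 0
(B) d/dt[x x'] = (x')^2 + x x'' = (x')^2 - 4x^2, not identically 0
(C) d/dt[x' + x] = x'' + x' = -4x + x', not identically 0
(D) d/dt[(x')^2 - 4x^2] = 2x'x'' - 8x x' = -16x x', not identically 0

Only (A) has zero time-derivative. So the energy-like quantity (x')^2 + 4x^2 is the first integral.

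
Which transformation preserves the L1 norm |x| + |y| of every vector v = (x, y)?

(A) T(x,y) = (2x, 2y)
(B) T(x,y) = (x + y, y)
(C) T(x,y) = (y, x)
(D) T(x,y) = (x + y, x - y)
C

A transformation preserves a norm if ||T(v)|| = ||v|| for every v; a single vector where the norm changes rules an option out.

(A) T(x,y) = (2x, 2y): v = (1, 0) has norm |1| + |0| = 1, but T(v) = (2, 0) has norm 2 -- not preserved.
(B) T(x,y) = (x + y, y): v = (0, 1) has norm |0| + |1| = 1, but T(v) = (1, 1) has norm 2 -- not preserved.
(C) T(x,y) = (y, x): preserves the norm -- it only permutes the coordinates and/or flips signs, which leaves |x| + |y| unchanged.
(D) T(x,y) = (x + y, x - y): v = (1, 0) has norm |1| + |0| = 1, but T(v) = (1, 1) has norm 2 -- not preserved.

Therefore the answer is (C).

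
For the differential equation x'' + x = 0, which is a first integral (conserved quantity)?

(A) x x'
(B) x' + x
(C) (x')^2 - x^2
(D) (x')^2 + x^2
D

A first integral I satisfies dI/dt = 0 along every solution. Differentiate each option and use the equation of motion:
(A) d/dt[x x'] = (x')^2 + x x'' = (x')^2 - x^2, not identically 0
(B) d/dt[x' + x] = x'' + x' = -x + x', not identically 0
(C) d/dt[(x')^2 - x^2] = 2x'x'' - 2x x' = -4x x', not identically 0
(D) d/dt[(x')^2 + x^2] = 2x'x'' + 2x x' = 2x'(-x) + 2x x' = 0

Only (D) has zero time-derivative. So the energy-like quantity (x')^2 + x^2 is the first integral.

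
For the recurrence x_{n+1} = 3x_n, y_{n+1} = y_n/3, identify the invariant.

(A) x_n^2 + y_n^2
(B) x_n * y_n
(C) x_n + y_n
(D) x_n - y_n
B

For the recurrence x_{n+1} = 3x_n, y_{n+1} = y_n/3:

x_{n+1} * y_{n+1} = (3x_n) * (y_n/3) = x_n * y_n
The product is conserved.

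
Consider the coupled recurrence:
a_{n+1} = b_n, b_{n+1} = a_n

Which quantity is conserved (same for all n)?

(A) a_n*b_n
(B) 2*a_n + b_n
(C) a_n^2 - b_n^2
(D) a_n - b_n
A

Replace a_n by a_{n+1} = b_n and b_n by b_{n+1} = a_n in each option and simplify:
(A) a_n*b_n  ->  (b_n)*(a_n) = a_n*b_n   [conserved]
(B) 2*a_n + b_n  ->  2*(b_n) + (a_n) = a_n + 2*b_n   [not conserved]
(C) a_n^2 - b_n^2  ->  (b_n)^2 - (a_n)^2 = -a_n^2 + b_n^2   [not conserved]
(D) a_n - b_n  ->  (b_n) - (a_n) = -a_n + b_n   [not conserved]

Only (A) a_n*b_n returns to itself after one step, so it is the conserved quantity.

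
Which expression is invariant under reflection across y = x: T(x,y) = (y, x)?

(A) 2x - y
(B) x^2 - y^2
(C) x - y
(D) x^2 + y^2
D

The map is reflection across y = x: T(x,y) = (y, x).
Substitute the transformed coordinates into each option and compare with the original:
(A) 2x - y  ->  2(y) - (x) = -x + 2y   [differs from 2x - y: not invariant]
(B) x^2 - y^2  ->  (y)^2 - (x)^2 = -x^2 + y^2   [differs from x^2 - y^2: not invariant]
(C) x - y  ->  (y) - (x) = -x + y   [differs from x - y: not invariant]
(D) x^2 + y^2  ->  (y)^2 + (x)^2 = x^2 + y^2   [equals x^2 + y^2: invariant]

Only option (D), x^2 + y^2, is unchanged by the transformation.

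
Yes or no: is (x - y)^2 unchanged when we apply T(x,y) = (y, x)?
Yes

Substitute T(x,y) = (y, x) into the expression and compare with the original.

Original: (x - y)^2
After applying T: ((y) - (x))^2 = x^2 - 2xy + y^2

This is identical to the original (x - y)^2, so the expression is invariant.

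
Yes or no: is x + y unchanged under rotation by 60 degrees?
No

Applying rotation by 60 degrees: x' = x*cos(60 degrees) - y*sin(60 degrees) = x/2 - sqrt(3)y/2, y' = x*sin(60 degrees) + y*cos(60 degrees) = sqrt(3)x/2 + y/2

Substituting into x + y:
(x/2 - sqrt(3)y/2) + (sqrt(3)x/2 + y/2)
= x/2 + sqrt(3)x/2 - sqrt(3)y/2 + y/2

This differs from the original expression x + y, so it is NOT invariant.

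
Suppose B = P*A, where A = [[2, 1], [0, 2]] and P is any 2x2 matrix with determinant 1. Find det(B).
4

By the multiplicative property of determinants, det(B) = det(P*A) = det(P) * det(A) = det(A),
so the determinant is invariant under multiplication by any determinant-1 matrix; we just need det(A).

det(A) = (2)(2) - (1)(0) = 4 - 0 = 4

Therefore det(B) = 1 * 4 = 4.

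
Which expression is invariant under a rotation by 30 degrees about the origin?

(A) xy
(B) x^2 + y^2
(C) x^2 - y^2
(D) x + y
B

A rotation by 30 degrees sends (x, y) to (sqrt(3)x/2 - y/2, x/2 + sqrt(3)y/2).
Substitute the transformed coordinates into each option and compare with the original:
(A) xy  ->  (sqrt(3)x/2 - y/2)(x/2 + sqrt(3)y/2) = sqrt(3)x^2/4 + xy/2 - sqrt(3)y^2/4   [differs from xy: not invariant]
(B) x^2 + y^2  ->  (sqrt(3)x/2 - y/2)^2 + (x/2 + sqrt(3)y/2)^2 = x^2 + y^2   [equals x^2 + y^2: invariant]
(C) x^2 - y^2  ->  (sqrt(3)x/2 - y/2)^2 - (x/2 + sqrt(3)y/2)^2 = x^2/2 - sqrt(3)xy - y^2/2   [differs from x^2 - y^2: not invariant]
(D) x + y  ->  (sqrt(3)x/2 - y/2) + (x/2 + sqrt(3)y/2) = x/2 + sqrt(3)x/2 - y/2 + sqrt(3)y/2   [differs from x + y: not invariant]

Only option (B), x^2 + y^2, is unchanged by the transformation.
Geometrically, x^2 + y^2 is the squared distance from the origin, which every rotation about the origin preserves.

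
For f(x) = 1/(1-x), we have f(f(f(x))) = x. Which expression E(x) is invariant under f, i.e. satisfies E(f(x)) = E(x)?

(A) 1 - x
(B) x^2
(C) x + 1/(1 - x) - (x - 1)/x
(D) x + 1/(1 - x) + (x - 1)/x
D

Replace x by f(x) = 1/(1 - x) in each option and simplify. As a quick numerical cross-check, also compare E(3) with E(f(3)) = E(-1/2).

(A) 1 - x  ->  1 - (1/(1 - x)) = x/(x - 1); check: E(3) = -2 but E(-1/2) = 3/2.   [not invariant]
(B) x^2  ->  (1/(1 - x))^2 = (x - 1)^(-2); check: E(3) = 9 but E(-1/2) = 1/4.   [not invariant]
(C) x + 1/(1 - x) - (x - 1)/x  ->  (1/(1 - x)) + 1/(1 - (1/(1 - x))) - ((1/(1 - x)) - 1)/(1/(1 - x)) = (x^2(1 - x) - x + (x - 1)^2)/(x(x - 1)); check: E(3) = 11/6 but E(-1/2) = -17/6.   [not invariant]
(D) x + 1/(1 - x) + (x - 1)/x  ->  (1/(1 - x)) + 1/(1 - (1/(1 - x))) + ((1/(1 - x)) - 1)/(1/(1 - x)), which simplifies back to x + 1/(1 - x) + (x - 1)/x; check: E(3) = 19/6, E(-1/2) = 19/6.   [invariant]

Only (D) is unchanged. Indeed f(f(x)) = 1/(1 - 1/(1-x)) = (1-x)/(-x) = (x-1)/x, so E(x) = x + f(x) + f(f(x)) is the sum over the whole 3-cycle; applying f just permutes the three terms cyclically (x -> f(x) -> f(f(x)) -> x), leaving the sum unchanged.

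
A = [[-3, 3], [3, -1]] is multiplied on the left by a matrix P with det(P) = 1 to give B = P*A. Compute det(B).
-6

By the multiplicative property of determinants, det(B) = det(P*A) = det(P) * det(A) = det(A),
so the determinant is invariant under multiplication by any determinant-1 matrix; we just need det(A).

det(A) = (-3)(-1) - (3)(3) = 3 - 9 = -6

Therefore det(B) = 1 * (-6) = -6.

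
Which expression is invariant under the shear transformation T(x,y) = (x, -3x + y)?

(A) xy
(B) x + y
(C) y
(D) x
D

Under the shear T(x,y) = (x, -3x + y):
Substitute the transformed coordinates into each option and compare with the original:
(A) xy  ->  (x)(-3x + y) = -3x^2 + xy   [differs from xy: not invariant]
(B) x + y  ->  (x) + (-3x + y) = -2x + y   [differs from x + y: not invariant]
(C) y  ->  (-3x + y) = -3x + y   [differs from y: not invariant]
(D) x  ->  (x) = x   [equals x: invariant]

Only option (D), x, is unchanged by the transformation.
A vertical shear moves points parallel to the y-axis, so the x-coordinate (and any function of x alone) is unchanged.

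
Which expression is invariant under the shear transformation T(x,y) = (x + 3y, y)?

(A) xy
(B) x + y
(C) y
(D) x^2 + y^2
C

Under the shear T(x,y) = (x + 3y, y):
Substitute the transformed coordinates into each option and compare with the original:
(A) xy  ->  (x + 3y)(y) = xy + 3y^2   [differs from xy: not invariant]
(B) x + y  ->  (x + 3y) + (y) = x + 4y   [differs from x + y: not invariant]
(C) y  ->  (y) = y   [equals y: invariant]
(D) x^2 + y^2  ->  (x + 3y)^2 + (y)^2 = x^2 + 6xy + 10y^2   [differs from x^2 + y^2: not invariant]

Only option (C), y, is unchanged by the transformation.
A horizontal shear moves points parallel to the x-axis, so the y-coordinate (and any function of y alone) is unchanged.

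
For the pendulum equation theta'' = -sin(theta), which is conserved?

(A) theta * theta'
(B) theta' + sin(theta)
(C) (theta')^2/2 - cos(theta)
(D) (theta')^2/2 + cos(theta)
C

A first integral I satisfies dI/dt = 0 along every solution. Differentiate each option and use the equation of motion:
(A) d/dt[theta * theta'] = (theta')^2 + theta theta'' = (theta')^2 - theta sin(theta), not identically 0
(B) d/dt[theta' + sin(theta)] = theta'' + cos(theta) theta' = -sin(theta) + theta' cos(theta), not identically 0
(C) d/dt[(theta')^2/2 - cos(theta)] = theta' theta'' + sin(theta) theta' = theta'(-sin(theta)) + theta' sin(theta) = 0
(D) d/dt[(theta')^2/2 + cos(theta)] = theta' theta'' - sin(theta) theta' = -2 theta' sin(theta), not identically 0

Only (C) has zero time-derivative. This is the total energy: kinetic (theta')^2/2 plus potential -cos(theta).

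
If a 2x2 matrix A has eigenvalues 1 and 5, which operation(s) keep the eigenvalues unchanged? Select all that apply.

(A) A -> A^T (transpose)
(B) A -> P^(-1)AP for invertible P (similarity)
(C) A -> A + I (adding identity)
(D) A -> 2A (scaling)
A and B

Eigenvalues are preserved by:
1. Similarity transformations: A -> P^(-1)AP (same characteristic polynomial)
2. Transpose: A^T has the same eigenvalues as A

Eigenvalues are NOT preserved by:
- Adding identity: eigenvalues become 1+1, 5+1
- Scaling: eigenvalues become 2, 10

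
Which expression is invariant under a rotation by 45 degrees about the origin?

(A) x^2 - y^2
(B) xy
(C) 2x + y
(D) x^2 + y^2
D

A rotation by 45 degrees sends (x, y) to (sqrt(2)x/2 - sqrt(2)y/2, sqrt(2)x/2 + sqrt(2)y/2).
Substitute the transformed coordinates into each option and compare with the original:
(A) x^2 - y^2  ->  (sqrt(2)x/2 - sqrt(2)y/2)^2 - (sqrt(2)x/2 + sqrt(2)y/2)^2 = -2xy   [differs from x^2 - y^2: not invariant]
(B) xy  ->  (sqrt(2)x/2 - sqrt(2)y/2)(sqrt(2)x/2 + sqrt(2)y/2) = x^2/2 - y^2/2   [differs from xy: not invariant]
(C) 2x + y  ->  2(sqrt(2)x/2 - sqrt(2)y/2) + (sqrt(2)x/2 + sqrt(2)y/2) = 3sqrt(2)x/2 - sqrt(2)y/2   [differs from 2x + y: not invariant]
(D) x^2 + y^2  ->  (sqrt(2)x/2 - sqrt(2)y/2)^2 + (sqrt(2)x/2 + sqrt(2)y/2)^2 = x^2 + y^2   [equals x^2 + y^2: invariant]

Only option (D), x^2 + y^2, is unchanged by the transformation.
Geometrically, x^2 + y^2 is the squared distance from the origin, which every rotation about the origin preserves.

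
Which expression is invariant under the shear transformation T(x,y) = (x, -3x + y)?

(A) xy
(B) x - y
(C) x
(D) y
C

Under the shear T(x,y) = (x, -3x + y):
Substitute the transformed coordinates into each option and compare with the original:
(A) xy  ->  (x)(-3x + y) = -3x^2 + xy   [differs from xy: not invariant]
(B) x - y  ->  (x) - (-3x + y) = 4x - y   [differs from x - y: not invariant]
(C) x  ->  (x) = x   [equals x: invariant]
(D) y  ->  (-3x + y) = -3x + y   [differs from y: not invariant]

Only option (C), x, is unchanged by the transformation.
A vertical shear moves points parallel to the y-axis, so the x-coordinate (and any function of x alone) is unchanged.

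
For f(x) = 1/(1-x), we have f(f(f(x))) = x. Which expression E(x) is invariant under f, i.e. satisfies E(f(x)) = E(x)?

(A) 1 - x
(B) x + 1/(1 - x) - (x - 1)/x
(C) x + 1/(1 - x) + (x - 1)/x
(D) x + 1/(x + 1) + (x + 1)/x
C

Replace x by f(x) = 1/(1 - x) in each option and simplify. As a quick numerical cross-check, also compare E(5) with E(f(5)) = E(-1/4).

(A) 1 - x  ->  1 - (1/(1 - x)) = x/(x - 1); check: E(5) = -4 but E(-1/4) = 5/4.   [not invariant]
(B) x + 1/(1 - x) - (x - 1)/x  ->  (1/(1 - x)) + 1/(1 - (1/(1 - x))) - ((1/(1 - x)) - 1)/(1/(1 - x)) = (x^2(1 - x) - x + (x - 1)^2)/(x(x - 1)); check: E(5) = 79/20 but E(-1/4) = -89/20.   [not invariant]
(C) x + 1/(1 - x) + (x - 1)/x  ->  (1/(1 - x)) + 1/(1 - (1/(1 - x))) + ((1/(1 - x)) - 1)/(1/(1 - x)), which simplifies back to x + 1/(1 - x) + (x - 1)/x; check: E(5) = 111/20, E(-1/4) = 111/20.   [invariant]
(D) x + 1/(x + 1) + (x + 1)/x  ->  (1/(1 - x)) + 1/((1/(1 - x)) + 1) + ((1/(1 - x)) + 1)/(1/(1 - x)) = (-x^3 + 6x^2 - 11x + 7)/(x^2 - 3x + 2); check: E(5) = 191/30 but E(-1/4) = -23/12.   [not invariant]

Only (C) is unchanged. Indeed f(f(x)) = 1/(1 - 1/(1-x)) = (1-x)/(-x) = (x-1)/x, so E(x) = x + f(x) + f(f(x)) is the sum over the whole 3-cycle; applying f just permutes the three terms cyclically (x -> f(x) -> f(f(x)) -> x), leaving the sum unchanged.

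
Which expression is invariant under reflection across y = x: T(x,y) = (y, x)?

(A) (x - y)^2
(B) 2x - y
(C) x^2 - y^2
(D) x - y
A

The map is reflection across y = x: T(x,y) = (y, x).
Substitute the transformed coordinates into each option and compare with the original:
(A) (x - y)^2  ->  ((y) - (x))^2 = x^2 - 2xy + y^2   [equals (x - y)^2: invariant]
(B) 2x - y  ->  2(y) - (x) = -x + 2y   [differs from 2x - y: not invariant]
(C) x^2 - y^2  ->  (y)^2 - (x)^2 = -x^2 + y^2   [differs from x^2 - y^2: not invariant]
(D) x - y  ->  (y) - (x) = -x + y   [differs from x - y: not invariant]

Only option (A), (x - y)^2, is unchanged by the transformation.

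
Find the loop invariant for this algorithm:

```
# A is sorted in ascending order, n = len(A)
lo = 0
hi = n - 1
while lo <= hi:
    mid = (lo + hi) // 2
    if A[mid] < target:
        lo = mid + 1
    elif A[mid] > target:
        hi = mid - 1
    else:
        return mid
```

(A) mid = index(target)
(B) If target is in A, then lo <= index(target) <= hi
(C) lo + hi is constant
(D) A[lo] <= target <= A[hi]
B

A loop invariant must hold before the first iteration and be re-established by every execution of the body.

(B) If target is in A, then lo <= index(target) <= hi: Before the loop [lo, hi] = [0, n-1] covers every index. When A[mid] < target, sortedness puts target strictly to the right of mid, so setting lo = mid + 1 keeps index(target) in [lo, hi]; symmetrically for hi = mid - 1. Hence 'if target is in A then lo <= index(target) <= hi' holds after every iteration, and when lo > hi it proves target is absent.

The other options fail:
(A) mid = index(target): mid is just the current probe; it equals index(target) only on the iteration that returns.
(C) lo + hi is constant: each iteration moves exactly one of lo, hi, so lo + hi changes (e.g. 0 + (n-1) becomes (mid+1) + (n-1)).
(D) A[lo] <= target <= A[hi]: fails when target is not in A (e.g. target < A[0] already violates it before the loop), so it is not maintained in general.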